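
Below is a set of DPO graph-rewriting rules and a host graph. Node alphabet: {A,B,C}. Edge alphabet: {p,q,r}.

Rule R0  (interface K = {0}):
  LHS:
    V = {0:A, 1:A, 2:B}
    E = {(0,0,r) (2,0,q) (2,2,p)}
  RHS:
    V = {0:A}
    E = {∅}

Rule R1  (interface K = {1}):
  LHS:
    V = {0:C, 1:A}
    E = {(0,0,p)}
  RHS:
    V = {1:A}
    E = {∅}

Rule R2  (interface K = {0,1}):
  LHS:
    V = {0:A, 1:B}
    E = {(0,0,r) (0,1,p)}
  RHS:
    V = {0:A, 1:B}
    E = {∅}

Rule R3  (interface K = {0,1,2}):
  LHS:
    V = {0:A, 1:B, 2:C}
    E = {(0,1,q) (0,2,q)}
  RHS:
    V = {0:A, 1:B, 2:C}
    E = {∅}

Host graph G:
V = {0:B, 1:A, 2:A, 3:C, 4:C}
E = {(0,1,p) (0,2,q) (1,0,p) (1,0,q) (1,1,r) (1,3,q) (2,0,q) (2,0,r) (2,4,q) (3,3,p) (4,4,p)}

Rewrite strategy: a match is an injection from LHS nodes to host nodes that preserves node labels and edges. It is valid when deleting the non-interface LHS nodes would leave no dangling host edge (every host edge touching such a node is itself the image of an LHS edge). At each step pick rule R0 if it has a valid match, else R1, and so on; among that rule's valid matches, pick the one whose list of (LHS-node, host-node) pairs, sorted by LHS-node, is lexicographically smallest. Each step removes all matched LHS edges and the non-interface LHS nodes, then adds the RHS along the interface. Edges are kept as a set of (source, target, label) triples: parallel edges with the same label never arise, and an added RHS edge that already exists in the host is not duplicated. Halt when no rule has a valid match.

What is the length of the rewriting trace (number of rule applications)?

Answer: 5

Derivation:
[0] host  ⇒  5 nodes, 11 edges  {0-p->1 0-q->2 1-p->0 1-q->0 1-r->1 1-q->3 2-q->0 2-r->0 2-q->4 3-p->3 4-p->4}
[1] R2 @ {0↦1, 1↦0}  ⇒  5 nodes, 9 edges  {0-p->1 0-q->2 1-q->0 1-q->3 2-q->0 2-r->0 2-q->4 3-p->3 4-p->4}
[2] R3 @ {0↦1, 1↦0, 2↦3}  ⇒  5 nodes, 7 edges  {0-p->1 0-q->2 2-q->0 2-r->0 2-q->4 3-p->3 4-p->4}
[3] R1 @ {0↦3, 1↦1}  ⇒  4 nodes, 6 edges  {0-p->1 0-q->2 2-q->0 2-r->0 2-q->4 4-p->4}
[4] R3 @ {0↦2, 1↦0, 2↦4}  ⇒  4 nodes, 4 edges  {0-p->1 0-q->2 2-r->0 4-p->4}
[5] R1 @ {0↦4, 1↦1}  ⇒  3 nodes, 3 edges  {0-p->1 0-q->2 2-r->0}
final graph: no rule applies after step 5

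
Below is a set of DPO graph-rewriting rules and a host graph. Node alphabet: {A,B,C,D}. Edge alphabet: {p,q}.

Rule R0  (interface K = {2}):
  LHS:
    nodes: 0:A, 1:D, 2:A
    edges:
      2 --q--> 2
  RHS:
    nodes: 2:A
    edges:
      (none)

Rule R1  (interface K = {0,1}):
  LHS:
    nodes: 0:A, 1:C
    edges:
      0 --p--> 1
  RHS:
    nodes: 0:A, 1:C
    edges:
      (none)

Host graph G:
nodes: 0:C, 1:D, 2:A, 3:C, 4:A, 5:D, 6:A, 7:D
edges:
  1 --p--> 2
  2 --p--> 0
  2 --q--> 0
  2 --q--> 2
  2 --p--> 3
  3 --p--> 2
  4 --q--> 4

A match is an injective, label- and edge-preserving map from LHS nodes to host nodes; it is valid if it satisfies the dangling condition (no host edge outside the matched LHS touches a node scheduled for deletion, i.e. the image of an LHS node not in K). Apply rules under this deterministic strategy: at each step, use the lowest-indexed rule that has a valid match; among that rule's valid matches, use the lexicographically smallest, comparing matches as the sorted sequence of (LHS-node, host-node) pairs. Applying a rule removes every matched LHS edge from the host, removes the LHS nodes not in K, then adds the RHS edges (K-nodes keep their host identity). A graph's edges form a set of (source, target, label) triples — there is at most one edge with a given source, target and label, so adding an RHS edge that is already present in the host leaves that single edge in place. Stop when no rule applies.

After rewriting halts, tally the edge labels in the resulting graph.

start.  V:8 E:7  edges: 1-p->2 2-p->0 2-q->0 2-q->2 2-p->3 3-p->2 4-q->4
1. fire R0 via {0↦6, 1↦5, 2↦2}  →  V:6 E:6  edges: 1-p->2 2-p->0 2-q->0 2-p->3 3-p->2 4-q->4
2. fire R1 via {0↦2, 1↦0}  →  V:6 E:5  edges: 1-p->2 2-q->0 2-p->3 3-p->2 4-q->4
3. fire R1 via {0↦2, 1↦3}  →  V:6 E:4  edges: 1-p->2 2-q->0 3-p->2 4-q->4
final graph: no rule applies after step 3
NF edges: [(1, 2, 'p'), (2, 0, 'q'), (3, 2, 'p'), (4, 4, 'q')]

Answer: p:2 q:2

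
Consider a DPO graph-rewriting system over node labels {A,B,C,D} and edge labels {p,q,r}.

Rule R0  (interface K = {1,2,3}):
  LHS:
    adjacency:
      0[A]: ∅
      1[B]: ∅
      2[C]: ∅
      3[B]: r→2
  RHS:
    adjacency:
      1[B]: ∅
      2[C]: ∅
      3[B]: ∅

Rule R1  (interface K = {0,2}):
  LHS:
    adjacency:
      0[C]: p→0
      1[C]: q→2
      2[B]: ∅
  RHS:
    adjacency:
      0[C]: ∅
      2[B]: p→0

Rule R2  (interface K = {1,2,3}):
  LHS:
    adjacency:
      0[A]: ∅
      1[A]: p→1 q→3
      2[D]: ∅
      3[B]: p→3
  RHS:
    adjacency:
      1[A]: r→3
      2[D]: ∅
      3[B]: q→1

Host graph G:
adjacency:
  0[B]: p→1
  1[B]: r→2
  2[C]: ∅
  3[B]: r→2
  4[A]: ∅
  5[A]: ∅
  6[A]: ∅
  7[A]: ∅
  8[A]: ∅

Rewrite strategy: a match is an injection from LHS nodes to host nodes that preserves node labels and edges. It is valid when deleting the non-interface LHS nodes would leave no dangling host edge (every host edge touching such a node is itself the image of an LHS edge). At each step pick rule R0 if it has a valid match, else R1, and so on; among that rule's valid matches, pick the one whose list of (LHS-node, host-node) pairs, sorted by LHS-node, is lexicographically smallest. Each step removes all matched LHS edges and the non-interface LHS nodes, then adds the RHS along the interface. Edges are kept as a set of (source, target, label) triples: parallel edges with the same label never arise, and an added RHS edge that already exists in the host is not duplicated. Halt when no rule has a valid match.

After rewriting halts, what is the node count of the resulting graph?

initial: |V|=9 |E|=3  E = 0-p->1 1-r->2 3-r->2
step 1: apply R0 at {0↦4, 1↦0, 2↦2, 3↦1}  → |V|=8 |E|=2  E = 0-p->1 3-r->2
step 2: apply R0 at {0↦5, 1↦0, 2↦2, 3↦3}  → |V|=7 |E|=1  E = 0-p->1
normal form: no rule applies after step 2
NF nodes: {0:B, 1:B, 2:C, 3:B, 6:A, 7:A, 8:A}

Answer: 7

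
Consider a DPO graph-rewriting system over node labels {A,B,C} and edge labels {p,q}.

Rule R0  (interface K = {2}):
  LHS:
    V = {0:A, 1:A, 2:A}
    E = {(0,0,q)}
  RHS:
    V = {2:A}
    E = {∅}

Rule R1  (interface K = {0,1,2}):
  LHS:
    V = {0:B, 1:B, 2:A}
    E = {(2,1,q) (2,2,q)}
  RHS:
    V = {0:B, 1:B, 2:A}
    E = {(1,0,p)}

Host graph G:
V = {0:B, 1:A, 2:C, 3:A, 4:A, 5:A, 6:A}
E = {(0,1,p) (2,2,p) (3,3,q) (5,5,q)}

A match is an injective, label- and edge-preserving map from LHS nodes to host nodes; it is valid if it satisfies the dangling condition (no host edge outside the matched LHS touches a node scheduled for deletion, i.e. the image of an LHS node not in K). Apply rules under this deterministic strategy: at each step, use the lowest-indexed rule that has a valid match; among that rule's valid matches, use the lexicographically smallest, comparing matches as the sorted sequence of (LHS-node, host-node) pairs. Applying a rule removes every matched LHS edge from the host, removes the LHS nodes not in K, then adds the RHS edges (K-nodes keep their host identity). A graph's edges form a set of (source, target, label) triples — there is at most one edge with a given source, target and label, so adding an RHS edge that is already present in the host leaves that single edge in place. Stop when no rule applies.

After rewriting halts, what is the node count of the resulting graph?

[0] host  ⇒  7 nodes, 4 edges  {0-p->1 2-p->2 3-q->3 5-q->5}
[1] R0 @ {0↦3, 1↦4, 2↦1}  ⇒  5 nodes, 3 edges  {0-p->1 2-p->2 5-q->5}
[2] R0 @ {0↦5, 1↦6, 2↦1}  ⇒  3 nodes, 2 edges  {0-p->1 2-p->2}
final graph: no rule applies after step 2
NF nodes: {0:B, 1:A, 2:C}

Answer: 3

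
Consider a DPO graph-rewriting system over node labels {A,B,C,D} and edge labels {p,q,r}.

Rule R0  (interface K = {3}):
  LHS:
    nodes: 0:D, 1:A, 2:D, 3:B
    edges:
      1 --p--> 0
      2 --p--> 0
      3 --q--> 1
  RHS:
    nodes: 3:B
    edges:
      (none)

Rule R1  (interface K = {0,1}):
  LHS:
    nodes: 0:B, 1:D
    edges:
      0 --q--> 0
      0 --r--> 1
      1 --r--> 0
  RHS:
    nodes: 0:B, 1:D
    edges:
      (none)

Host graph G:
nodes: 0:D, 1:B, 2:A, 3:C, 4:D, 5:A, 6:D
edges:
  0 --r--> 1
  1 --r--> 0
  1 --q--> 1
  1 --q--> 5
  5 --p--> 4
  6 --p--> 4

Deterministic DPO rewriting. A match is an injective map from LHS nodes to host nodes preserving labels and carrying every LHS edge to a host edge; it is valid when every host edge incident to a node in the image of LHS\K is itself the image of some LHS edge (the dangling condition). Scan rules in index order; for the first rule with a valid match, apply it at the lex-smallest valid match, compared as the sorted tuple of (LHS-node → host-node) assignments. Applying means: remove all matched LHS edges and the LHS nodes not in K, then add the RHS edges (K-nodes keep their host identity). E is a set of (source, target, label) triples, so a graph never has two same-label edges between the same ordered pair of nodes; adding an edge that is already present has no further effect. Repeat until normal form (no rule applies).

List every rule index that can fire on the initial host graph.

R0: 1 valid match — {0↦4, 1↦5, 2↦6, 3↦1}
R1: 1 valid match — {0↦1, 1↦0}

Answer: [R0,R1]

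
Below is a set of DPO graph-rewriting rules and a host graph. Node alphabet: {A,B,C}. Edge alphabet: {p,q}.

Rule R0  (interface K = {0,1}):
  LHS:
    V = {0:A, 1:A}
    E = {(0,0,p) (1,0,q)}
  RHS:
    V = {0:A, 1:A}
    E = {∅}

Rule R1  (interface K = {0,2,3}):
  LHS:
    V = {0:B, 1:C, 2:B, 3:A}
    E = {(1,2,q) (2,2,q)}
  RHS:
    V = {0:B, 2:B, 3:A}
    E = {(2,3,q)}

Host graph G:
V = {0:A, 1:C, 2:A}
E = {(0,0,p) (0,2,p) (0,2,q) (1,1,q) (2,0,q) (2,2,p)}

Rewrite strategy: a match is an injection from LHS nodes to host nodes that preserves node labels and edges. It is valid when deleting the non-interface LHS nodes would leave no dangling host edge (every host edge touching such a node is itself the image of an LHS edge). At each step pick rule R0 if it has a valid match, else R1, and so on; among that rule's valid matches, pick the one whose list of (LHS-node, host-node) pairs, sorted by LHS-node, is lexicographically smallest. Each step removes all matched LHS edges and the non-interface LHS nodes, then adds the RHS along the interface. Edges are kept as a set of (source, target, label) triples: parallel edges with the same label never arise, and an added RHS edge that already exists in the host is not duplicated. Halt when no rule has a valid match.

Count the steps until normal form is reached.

[0] host  ⇒  3 nodes, 6 edges  {0-p->0 0-p->2 0-q->2 1-q->1 2-q->0 2-p->2}
[1] R0 @ {0↦0, 1↦2}  ⇒  3 nodes, 4 edges  {0-p->2 0-q->2 1-q->1 2-p->2}
[2] R0 @ {0↦2, 1↦0}  ⇒  3 nodes, 2 edges  {0-p->2 1-q->1}
halt: no rule applies after step 2

Answer: 2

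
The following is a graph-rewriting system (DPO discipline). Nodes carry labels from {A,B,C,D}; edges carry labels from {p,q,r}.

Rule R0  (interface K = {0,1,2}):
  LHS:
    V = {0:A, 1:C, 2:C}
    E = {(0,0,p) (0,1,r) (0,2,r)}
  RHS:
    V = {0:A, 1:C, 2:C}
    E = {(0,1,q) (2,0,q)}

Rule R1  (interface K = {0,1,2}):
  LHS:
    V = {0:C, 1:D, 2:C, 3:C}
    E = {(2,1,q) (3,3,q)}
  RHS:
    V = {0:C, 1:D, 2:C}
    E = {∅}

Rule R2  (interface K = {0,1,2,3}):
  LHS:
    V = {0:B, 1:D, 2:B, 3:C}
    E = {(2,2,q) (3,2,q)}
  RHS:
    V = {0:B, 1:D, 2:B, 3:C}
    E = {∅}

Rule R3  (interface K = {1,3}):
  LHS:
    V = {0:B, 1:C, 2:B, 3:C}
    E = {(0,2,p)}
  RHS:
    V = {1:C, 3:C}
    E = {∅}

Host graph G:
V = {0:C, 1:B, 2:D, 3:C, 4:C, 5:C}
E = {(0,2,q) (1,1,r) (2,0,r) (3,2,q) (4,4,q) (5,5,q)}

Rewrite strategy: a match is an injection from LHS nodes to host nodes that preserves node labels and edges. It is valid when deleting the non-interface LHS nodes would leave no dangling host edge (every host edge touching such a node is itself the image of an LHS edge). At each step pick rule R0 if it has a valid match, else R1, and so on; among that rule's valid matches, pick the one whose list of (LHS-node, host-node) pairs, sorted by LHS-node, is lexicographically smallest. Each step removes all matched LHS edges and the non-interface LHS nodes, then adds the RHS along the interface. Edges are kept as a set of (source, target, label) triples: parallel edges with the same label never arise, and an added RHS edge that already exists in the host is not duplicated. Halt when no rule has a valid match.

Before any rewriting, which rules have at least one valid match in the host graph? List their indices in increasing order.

Answer: [R1]

Derivation:
R0: no valid match — LHS pattern not found
R1: 8 valid matches — {0↦0, 1↦2, 2↦3, 3↦4}, {0↦0, 1↦2, 2↦3, 3↦5}, {0↦3, 1↦2, 2↦0, 3↦4} (+5 more)
R2: no valid match — LHS pattern not found
R3: no valid match — LHS pattern not found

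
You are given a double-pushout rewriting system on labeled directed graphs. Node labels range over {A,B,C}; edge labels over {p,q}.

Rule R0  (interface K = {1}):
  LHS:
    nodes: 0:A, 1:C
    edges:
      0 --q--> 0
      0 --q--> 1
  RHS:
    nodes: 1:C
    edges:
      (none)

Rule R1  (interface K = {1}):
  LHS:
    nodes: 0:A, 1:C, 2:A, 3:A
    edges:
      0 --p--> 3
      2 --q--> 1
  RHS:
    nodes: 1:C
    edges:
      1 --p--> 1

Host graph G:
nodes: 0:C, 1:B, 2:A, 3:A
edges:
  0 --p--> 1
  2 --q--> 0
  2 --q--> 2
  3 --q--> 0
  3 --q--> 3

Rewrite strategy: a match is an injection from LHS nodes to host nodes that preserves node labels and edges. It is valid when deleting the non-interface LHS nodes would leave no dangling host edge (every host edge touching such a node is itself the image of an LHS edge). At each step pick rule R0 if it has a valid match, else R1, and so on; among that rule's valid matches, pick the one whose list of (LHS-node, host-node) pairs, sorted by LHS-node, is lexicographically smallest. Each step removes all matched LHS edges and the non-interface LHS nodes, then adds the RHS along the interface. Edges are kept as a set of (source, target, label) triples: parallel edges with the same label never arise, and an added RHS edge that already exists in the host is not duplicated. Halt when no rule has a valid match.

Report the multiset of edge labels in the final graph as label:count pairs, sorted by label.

initial: |V|=4 |E|=5  E = 0-p->1 2-q->0 2-q->2 3-q->0 3-q->3
step 1: apply R0 at {0↦2, 1↦0}  → |V|=3 |E|=3  E = 0-p->1 3-q->0 3-q->3
step 2: apply R0 at {0↦3, 1↦0}  → |V|=2 |E|=1  E = 0-p->1
halt: no rule applies after step 2
NF edges: [(0, 1, 'p')]

Answer: p:1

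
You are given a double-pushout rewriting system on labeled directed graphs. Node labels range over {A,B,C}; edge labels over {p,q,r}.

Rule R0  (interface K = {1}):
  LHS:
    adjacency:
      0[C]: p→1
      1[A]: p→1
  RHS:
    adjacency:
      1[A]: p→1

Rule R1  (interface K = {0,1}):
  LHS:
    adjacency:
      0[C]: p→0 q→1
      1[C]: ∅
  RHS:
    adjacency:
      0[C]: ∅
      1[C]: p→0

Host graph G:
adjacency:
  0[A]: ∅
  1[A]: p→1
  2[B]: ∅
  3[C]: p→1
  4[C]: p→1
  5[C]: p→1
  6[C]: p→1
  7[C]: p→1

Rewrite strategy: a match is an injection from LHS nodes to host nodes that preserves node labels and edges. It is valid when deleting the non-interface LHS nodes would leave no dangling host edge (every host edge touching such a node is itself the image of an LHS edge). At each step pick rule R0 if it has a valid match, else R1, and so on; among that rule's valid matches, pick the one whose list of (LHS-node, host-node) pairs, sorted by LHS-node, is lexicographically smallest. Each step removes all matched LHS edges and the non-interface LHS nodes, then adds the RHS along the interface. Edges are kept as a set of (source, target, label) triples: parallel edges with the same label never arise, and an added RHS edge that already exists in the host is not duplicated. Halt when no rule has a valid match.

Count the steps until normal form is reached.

Answer: 5

Derivation:
initial: |V|=8 |E|=6  E = 1-p->1 3-p->1 4-p->1 5-p->1 6-p->1 7-p->1
step 1: apply R0 at {0↦3, 1↦1}  → |V|=7 |E|=5  E = 1-p->1 4-p->1 5-p->1 6-p->1 7-p->1
step 2: apply R0 at {0↦4, 1↦1}  → |V|=6 |E|=4  E = 1-p->1 5-p->1 6-p->1 7-p->1
step 3: apply R0 at {0↦5, 1↦1}  → |V|=5 |E|=3  E = 1-p->1 6-p->1 7-p->1
step 4: apply R0 at {0↦6, 1↦1}  → |V|=4 |E|=2  E = 1-p->1 7-p->1
step 5: apply R0 at {0↦7, 1↦1}  → |V|=3 |E|=1  E = 1-p->1
halt: no rule applies after step 5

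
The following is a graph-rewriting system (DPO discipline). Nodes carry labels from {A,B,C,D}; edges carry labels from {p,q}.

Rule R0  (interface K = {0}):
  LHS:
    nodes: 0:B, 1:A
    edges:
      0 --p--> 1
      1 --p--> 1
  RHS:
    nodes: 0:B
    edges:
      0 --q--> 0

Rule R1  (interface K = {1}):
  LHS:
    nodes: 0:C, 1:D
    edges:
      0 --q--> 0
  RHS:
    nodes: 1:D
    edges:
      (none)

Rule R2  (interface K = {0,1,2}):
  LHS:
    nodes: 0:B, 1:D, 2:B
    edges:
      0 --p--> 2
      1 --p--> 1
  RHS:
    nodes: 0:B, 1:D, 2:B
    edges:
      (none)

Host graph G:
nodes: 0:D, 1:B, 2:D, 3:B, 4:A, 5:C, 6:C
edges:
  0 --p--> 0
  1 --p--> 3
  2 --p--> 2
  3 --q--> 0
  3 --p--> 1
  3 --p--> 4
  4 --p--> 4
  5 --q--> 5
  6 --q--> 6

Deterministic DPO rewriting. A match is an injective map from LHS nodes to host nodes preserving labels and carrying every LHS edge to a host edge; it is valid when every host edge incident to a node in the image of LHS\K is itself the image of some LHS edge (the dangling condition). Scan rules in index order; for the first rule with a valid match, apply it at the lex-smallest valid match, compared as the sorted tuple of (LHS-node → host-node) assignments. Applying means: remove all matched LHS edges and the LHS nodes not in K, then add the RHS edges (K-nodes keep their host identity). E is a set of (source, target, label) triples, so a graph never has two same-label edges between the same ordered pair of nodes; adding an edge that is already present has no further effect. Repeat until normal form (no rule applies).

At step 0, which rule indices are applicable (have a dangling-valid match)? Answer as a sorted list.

Answer: [R0,R1,R2]

Rewrite trace:
R0: 1 valid match — {0↦3, 1↦4}
R1: 4 valid matches — {0↦5, 1↦0}, {0↦5, 1↦2}, {0↦6, 1↦0} (+1 more)
R2: 4 valid matches — {0↦1, 1↦0, 2↦3}, {0↦1, 1↦2, 2↦3}, {0↦3, 1↦0, 2↦1} (+1 more)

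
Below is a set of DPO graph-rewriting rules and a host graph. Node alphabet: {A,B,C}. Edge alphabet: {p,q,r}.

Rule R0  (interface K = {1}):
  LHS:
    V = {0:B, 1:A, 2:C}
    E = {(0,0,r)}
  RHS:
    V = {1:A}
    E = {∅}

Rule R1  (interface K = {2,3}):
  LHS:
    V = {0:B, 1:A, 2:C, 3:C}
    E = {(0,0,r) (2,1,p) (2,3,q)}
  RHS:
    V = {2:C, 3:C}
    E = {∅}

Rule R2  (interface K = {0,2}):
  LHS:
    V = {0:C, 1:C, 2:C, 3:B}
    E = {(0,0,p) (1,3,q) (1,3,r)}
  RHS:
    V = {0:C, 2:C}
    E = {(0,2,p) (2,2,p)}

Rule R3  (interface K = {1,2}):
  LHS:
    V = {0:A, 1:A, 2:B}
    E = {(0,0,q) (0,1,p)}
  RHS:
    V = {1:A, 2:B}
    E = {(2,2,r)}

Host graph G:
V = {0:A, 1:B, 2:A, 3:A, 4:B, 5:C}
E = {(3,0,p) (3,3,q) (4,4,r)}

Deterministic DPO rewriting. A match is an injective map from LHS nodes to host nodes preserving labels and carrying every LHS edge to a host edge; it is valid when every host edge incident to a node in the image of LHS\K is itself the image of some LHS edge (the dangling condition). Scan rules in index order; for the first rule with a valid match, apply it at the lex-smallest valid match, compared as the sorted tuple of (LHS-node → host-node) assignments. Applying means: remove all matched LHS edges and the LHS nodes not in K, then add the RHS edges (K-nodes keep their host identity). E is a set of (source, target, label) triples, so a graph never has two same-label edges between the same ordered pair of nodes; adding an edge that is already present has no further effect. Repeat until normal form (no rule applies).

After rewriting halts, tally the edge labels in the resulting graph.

Answer: r:1

Derivation:
[0] host  ⇒  6 nodes, 3 edges  {3-p->0 3-q->3 4-r->4}
[1] R0 @ {0↦4, 1↦0, 2↦5}  ⇒  4 nodes, 2 edges  {3-p->0 3-q->3}
[2] R3 @ {0↦3, 1↦0, 2↦1}  ⇒  3 nodes, 1 edges  {1-r->1}
normal form: no rule applies after step 2
NF edges: [(1, 1, 'r')]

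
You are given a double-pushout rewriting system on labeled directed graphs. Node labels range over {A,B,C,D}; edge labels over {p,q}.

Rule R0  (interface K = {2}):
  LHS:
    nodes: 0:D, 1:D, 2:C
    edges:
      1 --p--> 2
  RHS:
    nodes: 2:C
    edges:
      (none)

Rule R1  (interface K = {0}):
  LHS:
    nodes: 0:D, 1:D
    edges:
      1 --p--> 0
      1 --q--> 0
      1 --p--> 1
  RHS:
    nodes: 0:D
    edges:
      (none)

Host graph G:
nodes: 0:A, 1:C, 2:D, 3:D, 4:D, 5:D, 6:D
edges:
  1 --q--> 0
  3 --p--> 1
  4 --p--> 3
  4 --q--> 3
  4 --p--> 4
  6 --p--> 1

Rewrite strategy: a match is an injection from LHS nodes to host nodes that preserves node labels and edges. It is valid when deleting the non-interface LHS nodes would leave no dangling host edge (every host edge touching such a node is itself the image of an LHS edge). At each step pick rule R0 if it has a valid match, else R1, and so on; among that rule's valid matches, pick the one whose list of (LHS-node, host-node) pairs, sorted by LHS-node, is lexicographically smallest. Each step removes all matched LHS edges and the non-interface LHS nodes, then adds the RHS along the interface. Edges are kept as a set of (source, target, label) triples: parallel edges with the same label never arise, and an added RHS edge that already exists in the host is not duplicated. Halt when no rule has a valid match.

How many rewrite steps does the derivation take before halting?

Answer: 3

Steps:
[0] host  ⇒  7 nodes, 6 edges  {1-q->0 3-p->1 4-p->3 4-q->3 4-p->4 6-p->1}
[1] R0 @ {0↦2, 1↦6, 2↦1}  ⇒  5 nodes, 5 edges  {1-q->0 3-p->1 4-p->3 4-q->3 4-p->4}
[2] R1 @ {0↦3, 1↦4}  ⇒  4 nodes, 2 edges  {1-q->0 3-p->1}
[3] R0 @ {0↦5, 1↦3, 2↦1}  ⇒  2 nodes, 1 edges  {1-q->0}
halt: no rule applies after step 3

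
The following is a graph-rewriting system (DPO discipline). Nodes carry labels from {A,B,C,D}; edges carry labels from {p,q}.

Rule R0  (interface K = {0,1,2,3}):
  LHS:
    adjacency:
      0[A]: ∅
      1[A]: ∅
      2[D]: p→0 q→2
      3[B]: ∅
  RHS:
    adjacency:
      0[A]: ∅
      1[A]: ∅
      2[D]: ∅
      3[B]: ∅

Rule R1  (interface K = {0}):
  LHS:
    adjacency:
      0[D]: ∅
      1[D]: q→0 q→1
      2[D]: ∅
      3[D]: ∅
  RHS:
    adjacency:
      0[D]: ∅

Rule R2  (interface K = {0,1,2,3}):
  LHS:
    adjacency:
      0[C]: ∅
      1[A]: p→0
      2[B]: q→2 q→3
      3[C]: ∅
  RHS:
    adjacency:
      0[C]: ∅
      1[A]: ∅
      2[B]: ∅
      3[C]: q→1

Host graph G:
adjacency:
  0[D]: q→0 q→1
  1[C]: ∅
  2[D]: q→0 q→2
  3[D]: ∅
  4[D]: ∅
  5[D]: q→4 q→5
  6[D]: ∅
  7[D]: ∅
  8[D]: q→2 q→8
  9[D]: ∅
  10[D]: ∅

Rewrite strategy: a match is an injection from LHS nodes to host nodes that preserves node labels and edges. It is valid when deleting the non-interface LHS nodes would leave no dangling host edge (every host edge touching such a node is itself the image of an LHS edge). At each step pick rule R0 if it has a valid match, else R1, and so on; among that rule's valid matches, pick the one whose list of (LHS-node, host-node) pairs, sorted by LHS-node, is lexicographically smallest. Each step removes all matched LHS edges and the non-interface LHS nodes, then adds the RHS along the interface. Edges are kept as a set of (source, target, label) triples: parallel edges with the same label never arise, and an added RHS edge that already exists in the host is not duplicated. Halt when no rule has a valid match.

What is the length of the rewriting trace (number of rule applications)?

Answer: 2

Steps:
initial: |V|=11 |E|=8  E = 0-q->0 0-q->1 2-q->0 2-q->2 5-q->4 5-q->5 8-q->2 8-q->8
step 1: apply R1 at {0↦2, 1↦8, 2↦3, 3↦6}  → |V|=8 |E|=6  E = 0-q->0 0-q->1 2-q->0 2-q->2 5-q->4 5-q->5
step 2: apply R1 at {0↦0, 1↦2, 2↦7, 3↦9}  → |V|=5 |E|=4  E = 0-q->0 0-q->1 5-q->4 5-q->5
final graph: no rule applies after step 2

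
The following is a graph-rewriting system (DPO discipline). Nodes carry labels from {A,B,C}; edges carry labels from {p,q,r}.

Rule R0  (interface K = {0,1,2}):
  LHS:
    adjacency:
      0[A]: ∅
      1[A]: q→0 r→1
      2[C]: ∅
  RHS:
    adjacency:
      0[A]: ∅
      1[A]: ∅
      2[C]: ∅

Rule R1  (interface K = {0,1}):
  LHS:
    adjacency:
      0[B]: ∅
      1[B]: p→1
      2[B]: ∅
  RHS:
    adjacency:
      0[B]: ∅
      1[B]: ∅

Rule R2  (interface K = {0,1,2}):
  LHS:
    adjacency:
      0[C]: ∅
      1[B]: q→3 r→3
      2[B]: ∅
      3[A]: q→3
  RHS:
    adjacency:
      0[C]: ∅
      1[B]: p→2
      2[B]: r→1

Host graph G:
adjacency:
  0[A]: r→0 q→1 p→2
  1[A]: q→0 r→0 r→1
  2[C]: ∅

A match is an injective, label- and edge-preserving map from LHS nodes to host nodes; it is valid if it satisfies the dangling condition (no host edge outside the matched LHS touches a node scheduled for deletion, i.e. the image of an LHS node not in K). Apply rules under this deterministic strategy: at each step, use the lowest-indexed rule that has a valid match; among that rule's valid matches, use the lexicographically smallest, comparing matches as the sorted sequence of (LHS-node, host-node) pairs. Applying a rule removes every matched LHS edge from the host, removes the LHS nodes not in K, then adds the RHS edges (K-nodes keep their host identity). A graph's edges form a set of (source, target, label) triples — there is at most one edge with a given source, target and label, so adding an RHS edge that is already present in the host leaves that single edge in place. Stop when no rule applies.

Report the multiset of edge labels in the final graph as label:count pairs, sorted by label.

Answer: p:1 r:1

Derivation:
initial: |V|=3 |E|=6  E = 0-r->0 0-q->1 0-p->2 1-q->0 1-r->0 1-r->1
step 1: apply R0 at {0↦0, 1↦1, 2↦2}  → |V|=3 |E|=4  E = 0-r->0 0-q->1 0-p->2 1-r->0
step 2: apply R0 at {0↦1, 1↦0, 2↦2}  → |V|=3 |E|=2  E = 0-p->2 1-r->0
final graph: no rule applies after step 2
NF edges: [(0, 2, 'p'), (1, 0, 'r')]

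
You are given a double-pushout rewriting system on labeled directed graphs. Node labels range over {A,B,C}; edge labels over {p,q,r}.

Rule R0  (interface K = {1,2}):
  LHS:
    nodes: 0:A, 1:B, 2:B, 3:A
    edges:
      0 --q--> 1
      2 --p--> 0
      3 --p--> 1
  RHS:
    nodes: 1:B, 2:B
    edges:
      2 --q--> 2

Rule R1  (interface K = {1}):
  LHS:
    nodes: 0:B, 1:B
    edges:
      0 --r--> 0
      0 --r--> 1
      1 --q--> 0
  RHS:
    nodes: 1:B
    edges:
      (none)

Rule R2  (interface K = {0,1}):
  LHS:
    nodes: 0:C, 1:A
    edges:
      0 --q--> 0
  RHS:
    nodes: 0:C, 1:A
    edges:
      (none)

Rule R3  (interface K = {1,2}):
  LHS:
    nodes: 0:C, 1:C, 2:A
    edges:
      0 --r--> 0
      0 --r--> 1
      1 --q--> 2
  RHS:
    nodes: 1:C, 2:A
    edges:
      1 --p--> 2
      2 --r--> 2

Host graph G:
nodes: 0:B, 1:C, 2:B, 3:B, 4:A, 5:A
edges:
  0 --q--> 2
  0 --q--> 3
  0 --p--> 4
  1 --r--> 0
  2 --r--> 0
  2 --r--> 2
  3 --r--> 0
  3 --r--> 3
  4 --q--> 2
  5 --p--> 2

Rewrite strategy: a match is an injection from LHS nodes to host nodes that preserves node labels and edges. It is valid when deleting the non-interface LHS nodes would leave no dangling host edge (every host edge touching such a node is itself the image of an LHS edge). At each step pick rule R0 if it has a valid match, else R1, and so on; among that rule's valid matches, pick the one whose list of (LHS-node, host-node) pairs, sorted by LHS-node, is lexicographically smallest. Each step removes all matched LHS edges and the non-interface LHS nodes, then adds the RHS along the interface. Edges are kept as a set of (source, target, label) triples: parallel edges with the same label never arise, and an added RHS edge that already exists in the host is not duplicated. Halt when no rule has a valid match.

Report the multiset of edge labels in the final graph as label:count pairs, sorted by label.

Answer: q:1 r:1

Rewrite trace:
[0] host  ⇒  6 nodes, 10 edges  {0-q->2 0-q->3 0-p->4 1-r->0 2-r->0 2-r->2 3-r->0 3-r->3 4-q->2 5-p->2}
[1] R0 @ {0↦4, 1↦2, 2↦0, 3↦5}  ⇒  4 nodes, 8 edges  {0-q->0 0-q->2 0-q->3 1-r->0 2-r->0 2-r->2 3-r->0 3-r->3}
[2] R1 @ {0↦2, 1↦0}  ⇒  3 nodes, 5 edges  {0-q->0 0-q->3 1-r->0 3-r->0 3-r->3}
[3] R1 @ {0↦3, 1↦0}  ⇒  2 nodes, 2 edges  {0-q->0 1-r->0}
normal form: no rule applies after step 3
NF edges: [(0, 0, 'q'), (1, 0, 'r')]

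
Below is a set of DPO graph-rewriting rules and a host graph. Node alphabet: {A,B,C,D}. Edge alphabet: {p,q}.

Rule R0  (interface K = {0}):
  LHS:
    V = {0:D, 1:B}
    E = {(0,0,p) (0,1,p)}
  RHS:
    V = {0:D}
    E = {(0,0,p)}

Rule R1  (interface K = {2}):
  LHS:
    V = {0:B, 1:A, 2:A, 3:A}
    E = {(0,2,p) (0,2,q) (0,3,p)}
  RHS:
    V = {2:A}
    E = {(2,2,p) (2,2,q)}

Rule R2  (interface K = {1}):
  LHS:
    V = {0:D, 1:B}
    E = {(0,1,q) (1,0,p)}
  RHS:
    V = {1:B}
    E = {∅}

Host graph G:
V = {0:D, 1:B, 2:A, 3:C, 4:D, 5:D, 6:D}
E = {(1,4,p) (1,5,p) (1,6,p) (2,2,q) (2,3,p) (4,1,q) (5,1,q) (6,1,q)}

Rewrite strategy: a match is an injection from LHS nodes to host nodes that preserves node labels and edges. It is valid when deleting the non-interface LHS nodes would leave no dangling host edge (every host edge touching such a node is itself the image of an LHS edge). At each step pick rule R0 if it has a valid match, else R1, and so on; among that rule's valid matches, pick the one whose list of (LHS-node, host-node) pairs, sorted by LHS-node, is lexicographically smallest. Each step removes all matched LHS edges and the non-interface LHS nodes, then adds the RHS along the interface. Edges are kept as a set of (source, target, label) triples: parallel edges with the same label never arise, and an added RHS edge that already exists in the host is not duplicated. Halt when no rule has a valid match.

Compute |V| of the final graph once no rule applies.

Answer: 4

Rewrite trace:
start.  V:7 E:8  edges: 1-p->4 1-p->5 1-p->6 2-q->2 2-p->3 4-q->1 5-q->1 6-q->1
1. fire R2 via {0↦4, 1↦1}  →  V:6 E:6  edges: 1-p->5 1-p->6 2-q->2 2-p->3 5-q->1 6-q->1
2. fire R2 via {0↦5, 1↦1}  →  V:5 E:4  edges: 1-p->6 2-q->2 2-p->3 6-q->1
3. fire R2 via {0↦6, 1↦1}  →  V:4 E:2  edges: 2-q->2 2-p->3
normal form: no rule applies after step 3
NF nodes: {0:D, 1:B, 2:A, 3:C}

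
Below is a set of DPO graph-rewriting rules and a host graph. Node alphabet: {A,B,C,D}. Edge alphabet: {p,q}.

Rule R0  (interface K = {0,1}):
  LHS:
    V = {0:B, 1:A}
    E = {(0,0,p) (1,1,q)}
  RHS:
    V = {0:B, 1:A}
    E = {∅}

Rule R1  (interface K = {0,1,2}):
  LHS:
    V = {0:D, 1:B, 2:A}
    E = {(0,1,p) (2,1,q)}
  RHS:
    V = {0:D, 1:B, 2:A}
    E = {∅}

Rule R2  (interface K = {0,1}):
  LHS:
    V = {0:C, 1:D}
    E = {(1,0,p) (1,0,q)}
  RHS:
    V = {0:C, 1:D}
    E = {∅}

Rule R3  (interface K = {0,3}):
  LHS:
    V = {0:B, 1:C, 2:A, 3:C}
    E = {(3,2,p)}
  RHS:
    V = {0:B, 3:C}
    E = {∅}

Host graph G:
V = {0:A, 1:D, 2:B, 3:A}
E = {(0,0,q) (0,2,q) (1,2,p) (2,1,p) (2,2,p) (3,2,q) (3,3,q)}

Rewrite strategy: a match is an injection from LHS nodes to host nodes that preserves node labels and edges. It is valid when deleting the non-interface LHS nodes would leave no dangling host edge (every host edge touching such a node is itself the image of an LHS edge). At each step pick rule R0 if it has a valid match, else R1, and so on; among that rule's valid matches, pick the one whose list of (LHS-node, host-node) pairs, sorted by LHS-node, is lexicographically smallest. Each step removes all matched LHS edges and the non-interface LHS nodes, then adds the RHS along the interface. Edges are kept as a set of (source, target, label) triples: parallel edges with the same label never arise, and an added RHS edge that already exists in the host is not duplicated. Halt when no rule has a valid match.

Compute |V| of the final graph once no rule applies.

initial: |V|=4 |E|=7  E = 0-q->0 0-q->2 1-p->2 2-p->1 2-p->2 3-q->2 3-q->3
step 1: apply R0 at {0↦2, 1↦0}  → |V|=4 |E|=5  E = 0-q->2 1-p->2 2-p->1 3-q->2 3-q->3
step 2: apply R1 at {0↦1, 1↦2, 2↦0}  → |V|=4 |E|=3  E = 2-p->1 3-q->2 3-q->3
final graph: no rule applies after step 2
NF nodes: {0:A, 1:D, 2:B, 3:A}

Answer: 4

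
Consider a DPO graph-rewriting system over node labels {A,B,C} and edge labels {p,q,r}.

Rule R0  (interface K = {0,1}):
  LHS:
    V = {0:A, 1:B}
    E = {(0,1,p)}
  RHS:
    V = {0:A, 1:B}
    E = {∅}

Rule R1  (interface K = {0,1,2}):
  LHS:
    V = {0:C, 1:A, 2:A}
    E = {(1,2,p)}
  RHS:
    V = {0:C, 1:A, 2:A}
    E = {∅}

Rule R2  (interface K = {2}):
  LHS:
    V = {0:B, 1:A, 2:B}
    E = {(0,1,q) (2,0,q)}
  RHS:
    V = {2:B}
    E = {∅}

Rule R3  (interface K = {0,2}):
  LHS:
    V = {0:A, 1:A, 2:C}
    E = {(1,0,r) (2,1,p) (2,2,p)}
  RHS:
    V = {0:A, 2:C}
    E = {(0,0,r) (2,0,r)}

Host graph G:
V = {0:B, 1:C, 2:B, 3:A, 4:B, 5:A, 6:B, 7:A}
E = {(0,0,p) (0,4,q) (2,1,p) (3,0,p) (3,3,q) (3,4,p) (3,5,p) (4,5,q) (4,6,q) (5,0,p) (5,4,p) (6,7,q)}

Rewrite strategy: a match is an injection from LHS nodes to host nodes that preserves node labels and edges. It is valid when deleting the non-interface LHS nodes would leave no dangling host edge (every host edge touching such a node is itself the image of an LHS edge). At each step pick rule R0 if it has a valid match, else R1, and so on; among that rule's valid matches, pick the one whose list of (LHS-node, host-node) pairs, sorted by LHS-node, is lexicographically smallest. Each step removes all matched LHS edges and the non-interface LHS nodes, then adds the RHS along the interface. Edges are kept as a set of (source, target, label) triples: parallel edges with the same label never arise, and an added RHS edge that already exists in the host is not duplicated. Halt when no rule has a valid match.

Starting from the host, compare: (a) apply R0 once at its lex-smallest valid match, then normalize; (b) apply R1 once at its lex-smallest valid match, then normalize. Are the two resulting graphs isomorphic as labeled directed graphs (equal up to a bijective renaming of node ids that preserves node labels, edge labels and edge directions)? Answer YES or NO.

branch R0-first: apply at {0↦3, 1↦0} → |E|=11, then 6 more step(s) → NF |V|=4 |E|=3 V={0:B, 1:C, 2:B, 3:A} E=0-p->0 2-p->1 3-q->3
branch R1-first: apply at {0↦1, 1↦3, 2↦5} → |E|=11, then 6 more step(s) → NF |V|=4 |E|=3 V={0:B, 1:C, 2:B, 3:A} E=0-p->0 2-p->1 3-q->3
graphs isomorphic (equal up to label-preserving node renaming)

Answer: YES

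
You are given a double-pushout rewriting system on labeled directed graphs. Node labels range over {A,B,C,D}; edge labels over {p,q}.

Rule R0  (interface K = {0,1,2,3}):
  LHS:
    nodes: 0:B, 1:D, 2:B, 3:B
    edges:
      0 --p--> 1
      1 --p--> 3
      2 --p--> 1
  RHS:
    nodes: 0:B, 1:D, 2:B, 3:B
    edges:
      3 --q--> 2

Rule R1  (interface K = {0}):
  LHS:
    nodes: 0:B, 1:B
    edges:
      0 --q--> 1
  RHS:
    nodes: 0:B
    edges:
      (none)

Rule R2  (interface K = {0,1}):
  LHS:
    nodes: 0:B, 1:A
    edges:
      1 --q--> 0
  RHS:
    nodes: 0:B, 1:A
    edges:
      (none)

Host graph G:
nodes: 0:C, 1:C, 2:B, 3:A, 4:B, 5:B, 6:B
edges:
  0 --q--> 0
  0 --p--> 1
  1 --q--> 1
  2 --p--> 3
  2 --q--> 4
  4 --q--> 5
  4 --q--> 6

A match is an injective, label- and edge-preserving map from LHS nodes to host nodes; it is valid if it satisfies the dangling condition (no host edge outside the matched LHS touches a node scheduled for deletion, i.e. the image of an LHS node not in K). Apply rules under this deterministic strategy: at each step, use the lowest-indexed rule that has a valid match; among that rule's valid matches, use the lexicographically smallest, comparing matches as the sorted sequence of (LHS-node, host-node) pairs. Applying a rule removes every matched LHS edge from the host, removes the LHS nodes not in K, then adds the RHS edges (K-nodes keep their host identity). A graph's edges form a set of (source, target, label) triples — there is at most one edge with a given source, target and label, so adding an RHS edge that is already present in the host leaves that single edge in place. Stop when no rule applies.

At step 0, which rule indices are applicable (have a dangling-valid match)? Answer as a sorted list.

Answer: [R1]

Derivation:
R0: no valid match — LHS pattern not found
R1: 2 valid matches — {0↦4, 1↦5}, {0↦4, 1↦6}
R2: no valid match — LHS pattern not found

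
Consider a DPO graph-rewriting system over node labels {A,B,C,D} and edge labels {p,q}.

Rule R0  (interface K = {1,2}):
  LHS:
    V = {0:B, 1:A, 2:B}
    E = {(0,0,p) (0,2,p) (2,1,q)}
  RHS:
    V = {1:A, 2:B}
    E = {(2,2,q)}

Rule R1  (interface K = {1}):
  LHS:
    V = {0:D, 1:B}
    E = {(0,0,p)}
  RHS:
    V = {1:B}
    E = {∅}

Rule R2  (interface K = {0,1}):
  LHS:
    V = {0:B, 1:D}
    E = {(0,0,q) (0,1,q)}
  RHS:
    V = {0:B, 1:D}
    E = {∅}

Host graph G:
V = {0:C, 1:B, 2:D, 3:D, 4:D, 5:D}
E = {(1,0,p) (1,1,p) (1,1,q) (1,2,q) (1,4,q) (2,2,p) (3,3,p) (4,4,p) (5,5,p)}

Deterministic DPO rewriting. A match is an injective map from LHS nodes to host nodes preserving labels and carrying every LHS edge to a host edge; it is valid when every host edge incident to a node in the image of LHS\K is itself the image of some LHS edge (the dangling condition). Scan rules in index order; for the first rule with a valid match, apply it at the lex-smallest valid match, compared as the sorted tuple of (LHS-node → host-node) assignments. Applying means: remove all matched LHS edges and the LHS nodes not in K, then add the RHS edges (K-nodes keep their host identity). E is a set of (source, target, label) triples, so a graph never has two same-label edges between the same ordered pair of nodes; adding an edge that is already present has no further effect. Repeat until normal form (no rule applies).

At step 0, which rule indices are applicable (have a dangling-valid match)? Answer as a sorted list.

R0: no valid match — LHS pattern not found
R1: 2 valid matches — {0↦3, 1↦1}, {0↦5, 1↦1}
R2: 2 valid matches — {0↦1, 1↦2}, {0↦1, 1↦4}

Answer: [R1,R2]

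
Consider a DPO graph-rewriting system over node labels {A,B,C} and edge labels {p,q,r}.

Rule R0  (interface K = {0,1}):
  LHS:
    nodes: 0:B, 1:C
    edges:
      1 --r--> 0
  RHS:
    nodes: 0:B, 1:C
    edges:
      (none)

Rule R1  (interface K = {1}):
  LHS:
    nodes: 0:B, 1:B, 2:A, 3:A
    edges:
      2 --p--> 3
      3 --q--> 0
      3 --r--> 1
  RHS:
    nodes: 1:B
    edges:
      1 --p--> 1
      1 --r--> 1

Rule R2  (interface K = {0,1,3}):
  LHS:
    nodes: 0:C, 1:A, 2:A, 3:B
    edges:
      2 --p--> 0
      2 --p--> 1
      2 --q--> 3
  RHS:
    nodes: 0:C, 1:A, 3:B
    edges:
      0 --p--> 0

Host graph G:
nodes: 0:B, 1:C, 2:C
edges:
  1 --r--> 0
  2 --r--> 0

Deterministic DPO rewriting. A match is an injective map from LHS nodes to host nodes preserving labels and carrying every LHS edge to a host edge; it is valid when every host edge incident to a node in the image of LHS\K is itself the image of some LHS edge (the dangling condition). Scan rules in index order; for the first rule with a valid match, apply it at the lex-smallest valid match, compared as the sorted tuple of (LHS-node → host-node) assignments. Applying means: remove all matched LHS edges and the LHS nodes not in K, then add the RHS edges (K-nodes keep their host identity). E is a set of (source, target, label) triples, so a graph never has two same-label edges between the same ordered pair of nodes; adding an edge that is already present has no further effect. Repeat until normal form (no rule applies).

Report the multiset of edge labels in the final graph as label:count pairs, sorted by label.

Answer: (no edges)

Steps:
[0] host  ⇒  3 nodes, 2 edges  {1-r->0 2-r->0}
[1] R0 @ {0↦0, 1↦1}  ⇒  3 nodes, 1 edges  {2-r->0}
[2] R0 @ {0↦0, 1↦2}  ⇒  3 nodes, 0 edges  {∅}
halt: no rule applies after step 2
NF edges: []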